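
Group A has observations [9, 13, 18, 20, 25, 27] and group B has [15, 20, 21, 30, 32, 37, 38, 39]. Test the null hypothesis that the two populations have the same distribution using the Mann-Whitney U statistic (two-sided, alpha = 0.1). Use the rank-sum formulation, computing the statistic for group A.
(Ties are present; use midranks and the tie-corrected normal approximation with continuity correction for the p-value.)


Step 1: Combine and sort all 14 observations; assign midranks.
sorted (value, group): (9,X), (13,X), (15,Y), (18,X), (20,X), (20,Y), (21,Y), (25,X), (27,X), (30,Y), (32,Y), (37,Y), (38,Y), (39,Y)
ranks: 9->1, 13->2, 15->3, 18->4, 20->5.5, 20->5.5, 21->7, 25->8, 27->9, 30->10, 32->11, 37->12, 38->13, 39->14
Step 2: Rank sum for X: R1 = 1 + 2 + 4 + 5.5 + 8 + 9 = 29.5.
Step 3: U_X = R1 - n1(n1+1)/2 = 29.5 - 6*7/2 = 29.5 - 21 = 8.5.
       U_Y = n1*n2 - U_X = 48 - 8.5 = 39.5.
Step 4: Ties are present, so use the tie-corrected normal approximation (with continuity correction) for the p-value.
Step 5: p-value = 0.052547; compare to alpha = 0.1. reject H0.

U_X = 8.5, p = 0.052547, reject H0 at alpha = 0.1.


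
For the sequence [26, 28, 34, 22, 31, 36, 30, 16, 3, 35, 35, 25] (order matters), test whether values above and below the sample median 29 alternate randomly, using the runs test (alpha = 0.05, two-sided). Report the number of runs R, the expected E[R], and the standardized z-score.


Step 1: Compute median = 29; label A = above, B = below.
Labels in order: BBABAAABBAAB  (n_A = 6, n_B = 6)
Step 2: Count runs R = 7.
Step 3: Under H0 (random ordering), E[R] = 2*n_A*n_B/(n_A+n_B) + 1 = 2*6*6/12 + 1 = 7.0000.
        Var[R] = 2*n_A*n_B*(2*n_A*n_B - n_A - n_B) / ((n_A+n_B)^2 * (n_A+n_B-1)) = 4320/1584 = 2.7273.
        SD[R] = 1.6514.
Step 4: R = E[R], so z = 0 with no continuity correction.
Step 5: Two-sided p-value via normal approximation = 2*(1 - Phi(|z|)) = 1.000000.
Step 6: alpha = 0.05. fail to reject H0.

R = 7, z = 0.0000, p = 1.000000, fail to reject H0.


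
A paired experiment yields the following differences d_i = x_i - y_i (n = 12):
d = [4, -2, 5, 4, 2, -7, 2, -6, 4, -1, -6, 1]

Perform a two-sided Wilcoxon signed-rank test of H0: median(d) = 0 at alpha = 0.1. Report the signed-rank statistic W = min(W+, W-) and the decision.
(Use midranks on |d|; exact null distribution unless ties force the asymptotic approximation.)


Step 1: Drop any zero differences (none here) and take |d_i|.
|d| = [4, 2, 5, 4, 2, 7, 2, 6, 4, 1, 6, 1]
Step 2: Midrank |d_i| (ties get averaged ranks).
ranks: |4|->7, |2|->4, |5|->9, |4|->7, |2|->4, |7|->12, |2|->4, |6|->10.5, |4|->7, |1|->1.5, |6|->10.5, |1|->1.5
Step 3: Attach original signs; sum ranks with positive sign and with negative sign.
W+ = 7 + 9 + 7 + 4 + 4 + 7 + 1.5 = 39.5
W- = 4 + 12 + 10.5 + 1.5 + 10.5 = 38.5
(Check: W+ + W- = 78 should equal n(n+1)/2 = 78.)
Step 4: Test statistic W = min(W+, W-) = 38.5.
Step 5: Ties in |d|, so use the tie-corrected normal approximation.
        E[W] = n(n+1)/4 = 12*13/4 = 39.
        Tie groups: |d|=1 (t=2), |d|=2 (t=3), |d|=4 (t=3), |d|=6 (t=2); sum(t^3 - t) = 60.
        Var[W] = n(n+1)(2n+1)/24 - sum(t^3-t)/48 = 3900/24 - 60/48 = 161.25.
        z = (W - E[W]) / sqrt(Var[W]) = (38.5 - 39) / 12.6984 = -0.0394.
        Two-sided p = 2*Phi(z) = 0.968591.
Step 6: alpha = 0.1. fail to reject H0.

W+ = 39.5, W- = 38.5, W = min = 38.5, p = 0.968591, fail to reject H0.


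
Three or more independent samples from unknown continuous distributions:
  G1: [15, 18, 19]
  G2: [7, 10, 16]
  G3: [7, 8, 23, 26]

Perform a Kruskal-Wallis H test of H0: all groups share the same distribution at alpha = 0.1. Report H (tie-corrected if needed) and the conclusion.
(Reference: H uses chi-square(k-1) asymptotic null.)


Step 1: Combine all N = 10 observations and assign midranks.
sorted (value, group, rank): (7,G2,1.5), (7,G3,1.5), (8,G3,3), (10,G2,4), (15,G1,5), (16,G2,6), (18,G1,7), (19,G1,8), (23,G3,9), (26,G3,10)
Step 2: Sum ranks within each group.
R_1 = 20 (n_1 = 3)
R_2 = 11.5 (n_2 = 3)
R_3 = 23.5 (n_3 = 4)
Step 3: H = 12/(N(N+1)) * sum(R_i^2/n_i) - 3(N+1)
     = 12/(10*11) * (20^2/3 + 11.5^2/3 + 23.5^2/4) - 3*11
     = 0.109091 * 315.479 - 33
     = 1.415909.
Step 4: Ties present; correction factor C = 1 - 6/(10^3 - 10) = 0.993939. Corrected H = 1.415909 / 0.993939 = 1.424543.
Step 5: Under H0, H ~ chi^2(2); p-value = 0.490529.
Step 6: alpha = 0.1. fail to reject H0.

H = 1.4245, df = 2, p = 0.490529, fail to reject H0.


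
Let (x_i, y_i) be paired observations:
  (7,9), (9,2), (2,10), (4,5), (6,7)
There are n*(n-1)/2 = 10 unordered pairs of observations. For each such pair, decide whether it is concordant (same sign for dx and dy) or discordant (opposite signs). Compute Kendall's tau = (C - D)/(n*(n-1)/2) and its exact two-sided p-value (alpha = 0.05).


Step 1: Enumerate the 10 unordered pairs (i,j) with i<j and classify each by sign(x_j-x_i) * sign(y_j-y_i).
  (1,2):dx=+2,dy=-7->D; (1,3):dx=-5,dy=+1->D; (1,4):dx=-3,dy=-4->C; (1,5):dx=-1,dy=-2->C
  (2,3):dx=-7,dy=+8->D; (2,4):dx=-5,dy=+3->D; (2,5):dx=-3,dy=+5->D; (3,4):dx=+2,dy=-5->D
  (3,5):dx=+4,dy=-3->D; (4,5):dx=+2,dy=+2->C
Step 2: C = 3, D = 7, total pairs = 10.
Step 3: tau = (C - D)/(n(n-1)/2) = (3 - 7)/10 = -0.400000.
Step 4: Exact two-sided p-value (enumerate n! = 120 permutations of y under H0): p = 0.483333.
Step 5: alpha = 0.05. fail to reject H0.

tau_b = -0.4000 (C=3, D=7), p = 0.483333, fail to reject H0.


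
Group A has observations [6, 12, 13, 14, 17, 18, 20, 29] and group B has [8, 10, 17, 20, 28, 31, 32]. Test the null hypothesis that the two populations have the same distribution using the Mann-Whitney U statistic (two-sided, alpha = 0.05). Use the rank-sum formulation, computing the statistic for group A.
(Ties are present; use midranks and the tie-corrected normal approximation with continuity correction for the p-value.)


Step 1: Combine and sort all 15 observations; assign midranks.
sorted (value, group): (6,X), (8,Y), (10,Y), (12,X), (13,X), (14,X), (17,X), (17,Y), (18,X), (20,X), (20,Y), (28,Y), (29,X), (31,Y), (32,Y)
ranks: 6->1, 8->2, 10->3, 12->4, 13->5, 14->6, 17->7.5, 17->7.5, 18->9, 20->10.5, 20->10.5, 28->12, 29->13, 31->14, 32->15
Step 2: Rank sum for X: R1 = 1 + 4 + 5 + 6 + 7.5 + 9 + 10.5 + 13 = 56.
Step 3: U_X = R1 - n1(n1+1)/2 = 56 - 8*9/2 = 56 - 36 = 20.
       U_Y = n1*n2 - U_X = 56 - 20 = 36.
Step 4: Ties are present, so use the tie-corrected normal approximation (with continuity correction) for the p-value.
Step 5: p-value = 0.384568; compare to alpha = 0.05. fail to reject H0.

U_X = 20, p = 0.384568, fail to reject H0 at alpha = 0.05.


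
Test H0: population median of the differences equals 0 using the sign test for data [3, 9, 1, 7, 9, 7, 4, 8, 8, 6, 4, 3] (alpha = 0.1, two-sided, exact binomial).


Step 1: Discard zero differences. Original n = 12; n_eff = number of nonzero differences = 12.
Nonzero differences (with sign): +3, +9, +1, +7, +9, +7, +4, +8, +8, +6, +4, +3
Step 2: Count signs: positive = 12, negative = 0.
Step 3: Under H0: P(positive) = 0.5, so the number of positives S ~ Bin(12, 0.5).
Step 4: Two-sided exact p-value = sum of Bin(12,0.5) probabilities at or below the observed probability = 0.000488.
Step 5: alpha = 0.1. reject H0.

n_eff = 12, pos = 12, neg = 0, p = 0.000488, reject H0.


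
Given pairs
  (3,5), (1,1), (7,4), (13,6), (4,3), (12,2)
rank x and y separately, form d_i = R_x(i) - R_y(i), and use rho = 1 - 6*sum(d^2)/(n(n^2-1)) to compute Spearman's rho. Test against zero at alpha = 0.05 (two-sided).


Step 1: Rank x and y separately (midranks; no ties here).
rank(x): 3->2, 1->1, 7->4, 13->6, 4->3, 12->5
rank(y): 5->5, 1->1, 4->4, 6->6, 3->3, 2->2
Step 2: d_i = R_x(i) - R_y(i); compute d_i^2.
  (2-5)^2=9, (1-1)^2=0, (4-4)^2=0, (6-6)^2=0, (3-3)^2=0, (5-2)^2=9
sum(d^2) = 18.
Step 3: rho = 1 - 6*18 / (6*(6^2 - 1)) = 1 - 108/210 = 0.485714.
Step 4: Under H0, t = rho * sqrt((n-2)/(1-rho^2)) = 1.1113 ~ t(4).
Step 5: Two-sided p-value from the t-distribution with 4 df = 0.328723.
Step 6: alpha = 0.05. fail to reject H0.

rho = 0.4857, p = 0.328723, fail to reject H0 at alpha = 0.05.


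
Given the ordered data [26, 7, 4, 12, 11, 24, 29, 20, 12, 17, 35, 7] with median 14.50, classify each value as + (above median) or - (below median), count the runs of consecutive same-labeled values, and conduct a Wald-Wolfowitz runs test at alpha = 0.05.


Step 1: Compute median = 14.50; label A = above, B = below.
Labels in order: ABBBBAAABAAB  (n_A = 6, n_B = 6)
Step 2: Count runs R = 6.
Step 3: Under H0 (random ordering), E[R] = 2*n_A*n_B/(n_A+n_B) + 1 = 2*6*6/12 + 1 = 7.0000.
        Var[R] = 2*n_A*n_B*(2*n_A*n_B - n_A - n_B) / ((n_A+n_B)^2 * (n_A+n_B-1)) = 4320/1584 = 2.7273.
        SD[R] = 1.6514.
Step 4: Continuity-corrected z = (R + 0.5 - E[R]) / SD[R] = (6 + 0.5 - 7.0000) / 1.6514 = -0.3028.
Step 5: Two-sided p-value via normal approximation = 2*(1 - Phi(|z|)) = 0.762069.
Step 6: alpha = 0.05. fail to reject H0.

R = 6, z = -0.3028, p = 0.762069, fail to reject H0.


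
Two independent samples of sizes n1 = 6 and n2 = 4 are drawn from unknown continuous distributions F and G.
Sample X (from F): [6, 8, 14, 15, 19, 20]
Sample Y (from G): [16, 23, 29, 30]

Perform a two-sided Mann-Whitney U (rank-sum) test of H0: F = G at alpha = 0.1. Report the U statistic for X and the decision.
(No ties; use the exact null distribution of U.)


Step 1: Combine and sort all 10 observations; assign midranks.
sorted (value, group): (6,X), (8,X), (14,X), (15,X), (16,Y), (19,X), (20,X), (23,Y), (29,Y), (30,Y)
ranks: 6->1, 8->2, 14->3, 15->4, 16->5, 19->6, 20->7, 23->8, 29->9, 30->10
Step 2: Rank sum for X: R1 = 1 + 2 + 3 + 4 + 6 + 7 = 23.
Step 3: U_X = R1 - n1(n1+1)/2 = 23 - 6*7/2 = 23 - 21 = 2.
       U_Y = n1*n2 - U_X = 24 - 2 = 22.
Step 4: No ties, so the exact null distribution of U (based on enumerating the C(10,6) = 210 equally likely rank assignments) gives the two-sided p-value.
Step 5: p-value = 0.038095; compare to alpha = 0.1. reject H0.

U_X = 2, p = 0.038095, reject H0 at alpha = 0.1.


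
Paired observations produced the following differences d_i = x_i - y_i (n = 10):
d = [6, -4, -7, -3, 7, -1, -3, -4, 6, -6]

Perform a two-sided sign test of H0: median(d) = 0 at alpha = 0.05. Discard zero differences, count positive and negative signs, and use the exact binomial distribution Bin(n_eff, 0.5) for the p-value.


Step 1: Discard zero differences. Original n = 10; n_eff = number of nonzero differences = 10.
Nonzero differences (with sign): +6, -4, -7, -3, +7, -1, -3, -4, +6, -6
Step 2: Count signs: positive = 3, negative = 7.
Step 3: Under H0: P(positive) = 0.5, so the number of positives S ~ Bin(10, 0.5).
Step 4: Two-sided exact p-value = sum of Bin(10,0.5) probabilities at or below the observed probability = 0.343750.
Step 5: alpha = 0.05. fail to reject H0.

n_eff = 10, pos = 3, neg = 7, p = 0.343750, fail to reject H0.


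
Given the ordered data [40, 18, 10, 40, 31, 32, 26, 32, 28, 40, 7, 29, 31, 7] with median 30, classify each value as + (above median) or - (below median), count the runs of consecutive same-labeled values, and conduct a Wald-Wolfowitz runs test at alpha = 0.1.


Step 1: Compute median = 30; label A = above, B = below.
Labels in order: ABBAAABABABBAB  (n_A = 7, n_B = 7)
Step 2: Count runs R = 10.
Step 3: Under H0 (random ordering), E[R] = 2*n_A*n_B/(n_A+n_B) + 1 = 2*7*7/14 + 1 = 8.0000.
        Var[R] = 2*n_A*n_B*(2*n_A*n_B - n_A - n_B) / ((n_A+n_B)^2 * (n_A+n_B-1)) = 8232/2548 = 3.2308.
        SD[R] = 1.7974.
Step 4: Continuity-corrected z = (R - 0.5 - E[R]) / SD[R] = (10 - 0.5 - 8.0000) / 1.7974 = 0.8345.
Step 5: Two-sided p-value via normal approximation = 2*(1 - Phi(|z|)) = 0.403986.
Step 6: alpha = 0.1. fail to reject H0.

R = 10, z = 0.8345, p = 0.403986, fail to reject H0.


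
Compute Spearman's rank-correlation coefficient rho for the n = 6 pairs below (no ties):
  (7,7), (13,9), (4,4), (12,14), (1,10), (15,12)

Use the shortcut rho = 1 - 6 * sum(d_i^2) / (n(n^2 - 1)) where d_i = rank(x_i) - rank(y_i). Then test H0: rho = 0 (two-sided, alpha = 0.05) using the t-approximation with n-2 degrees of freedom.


Step 1: Rank x and y separately (midranks; no ties here).
rank(x): 7->3, 13->5, 4->2, 12->4, 1->1, 15->6
rank(y): 7->2, 9->3, 4->1, 14->6, 10->4, 12->5
Step 2: d_i = R_x(i) - R_y(i); compute d_i^2.
  (3-2)^2=1, (5-3)^2=4, (2-1)^2=1, (4-6)^2=4, (1-4)^2=9, (6-5)^2=1
sum(d^2) = 20.
Step 3: rho = 1 - 6*20 / (6*(6^2 - 1)) = 1 - 120/210 = 0.428571.
Step 4: Under H0, t = rho * sqrt((n-2)/(1-rho^2)) = 0.9487 ~ t(4).
Step 5: Two-sided p-value from the t-distribution with 4 df = 0.396501.
Step 6: alpha = 0.05. fail to reject H0.

rho = 0.4286, p = 0.396501, fail to reject H0 at alpha = 0.05.


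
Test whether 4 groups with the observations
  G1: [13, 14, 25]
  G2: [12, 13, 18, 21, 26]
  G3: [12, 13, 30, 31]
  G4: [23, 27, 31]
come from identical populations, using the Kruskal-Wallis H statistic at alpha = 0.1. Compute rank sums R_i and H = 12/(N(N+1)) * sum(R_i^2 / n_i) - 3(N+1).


Step 1: Combine all N = 15 observations and assign midranks.
sorted (value, group, rank): (12,G2,1.5), (12,G3,1.5), (13,G1,4), (13,G2,4), (13,G3,4), (14,G1,6), (18,G2,7), (21,G2,8), (23,G4,9), (25,G1,10), (26,G2,11), (27,G4,12), (30,G3,13), (31,G3,14.5), (31,G4,14.5)
Step 2: Sum ranks within each group.
R_1 = 20 (n_1 = 3)
R_2 = 31.5 (n_2 = 5)
R_3 = 33 (n_3 = 4)
R_4 = 35.5 (n_4 = 3)
Step 3: H = 12/(N(N+1)) * sum(R_i^2/n_i) - 3(N+1)
     = 12/(15*16) * (20^2/3 + 31.5^2/5 + 33^2/4 + 35.5^2/3) - 3*16
     = 0.050000 * 1024.12 - 48
     = 3.205833.
Step 4: Ties present; correction factor C = 1 - 36/(15^3 - 15) = 0.989286. Corrected H = 3.205833 / 0.989286 = 3.240554.
Step 5: Under H0, H ~ chi^2(3); p-value = 0.356003.
Step 6: alpha = 0.1. fail to reject H0.

H = 3.2406, df = 3, p = 0.356003, fail to reject H0.


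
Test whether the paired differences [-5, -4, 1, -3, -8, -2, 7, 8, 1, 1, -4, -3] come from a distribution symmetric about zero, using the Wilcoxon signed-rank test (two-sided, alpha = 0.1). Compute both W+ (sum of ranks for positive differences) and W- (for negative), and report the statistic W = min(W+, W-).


Step 1: Drop any zero differences (none here) and take |d_i|.
|d| = [5, 4, 1, 3, 8, 2, 7, 8, 1, 1, 4, 3]
Step 2: Midrank |d_i| (ties get averaged ranks).
ranks: |5|->9, |4|->7.5, |1|->2, |3|->5.5, |8|->11.5, |2|->4, |7|->10, |8|->11.5, |1|->2, |1|->2, |4|->7.5, |3|->5.5
Step 3: Attach original signs; sum ranks with positive sign and with negative sign.
W+ = 2 + 10 + 11.5 + 2 + 2 = 27.5
W- = 9 + 7.5 + 5.5 + 11.5 + 4 + 7.5 + 5.5 = 50.5
(Check: W+ + W- = 78 should equal n(n+1)/2 = 78.)
Step 4: Test statistic W = min(W+, W-) = 27.5.
Step 5: Ties in |d|, so use the tie-corrected normal approximation.
        E[W] = n(n+1)/4 = 12*13/4 = 39.
        Tie groups: |d|=1 (t=3), |d|=3 (t=2), |d|=4 (t=2), |d|=8 (t=2); sum(t^3 - t) = 42.
        Var[W] = n(n+1)(2n+1)/24 - sum(t^3-t)/48 = 3900/24 - 42/48 = 161.625.
        z = (W - E[W]) / sqrt(Var[W]) = (27.5 - 39) / 12.7132 = -0.9046.
        Two-sided p = 2*Phi(z) = 0.365692.
Step 6: alpha = 0.1. fail to reject H0.

W+ = 27.5, W- = 50.5, W = min = 27.5, p = 0.365692, fail to reject H0.


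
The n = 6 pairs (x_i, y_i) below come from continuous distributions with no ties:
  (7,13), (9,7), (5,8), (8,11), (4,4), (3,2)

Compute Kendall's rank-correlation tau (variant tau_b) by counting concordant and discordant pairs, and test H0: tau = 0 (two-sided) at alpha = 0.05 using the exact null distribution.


Step 1: Enumerate the 15 unordered pairs (i,j) with i<j and classify each by sign(x_j-x_i) * sign(y_j-y_i).
  (1,2):dx=+2,dy=-6->D; (1,3):dx=-2,dy=-5->C; (1,4):dx=+1,dy=-2->D; (1,5):dx=-3,dy=-9->C
  (1,6):dx=-4,dy=-11->C; (2,3):dx=-4,dy=+1->D; (2,4):dx=-1,dy=+4->D; (2,5):dx=-5,dy=-3->C
  (2,6):dx=-6,dy=-5->C; (3,4):dx=+3,dy=+3->C; (3,5):dx=-1,dy=-4->C; (3,6):dx=-2,dy=-6->C
  (4,5):dx=-4,dy=-7->C; (4,6):dx=-5,dy=-9->C; (5,6):dx=-1,dy=-2->C
Step 2: C = 11, D = 4, total pairs = 15.
Step 3: tau = (C - D)/(n(n-1)/2) = (11 - 4)/15 = 0.466667.
Step 4: Exact two-sided p-value (enumerate n! = 720 permutations of y under H0): p = 0.272222.
Step 5: alpha = 0.05. fail to reject H0.

tau_b = 0.4667 (C=11, D=4), p = 0.272222, fail to reject H0.


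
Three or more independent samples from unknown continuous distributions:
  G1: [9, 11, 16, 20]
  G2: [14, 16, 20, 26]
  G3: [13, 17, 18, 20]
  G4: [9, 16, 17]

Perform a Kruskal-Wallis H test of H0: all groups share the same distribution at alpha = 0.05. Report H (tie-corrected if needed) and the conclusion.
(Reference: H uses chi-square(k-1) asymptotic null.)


Step 1: Combine all N = 15 observations and assign midranks.
sorted (value, group, rank): (9,G1,1.5), (9,G4,1.5), (11,G1,3), (13,G3,4), (14,G2,5), (16,G1,7), (16,G2,7), (16,G4,7), (17,G3,9.5), (17,G4,9.5), (18,G3,11), (20,G1,13), (20,G2,13), (20,G3,13), (26,G2,15)
Step 2: Sum ranks within each group.
R_1 = 24.5 (n_1 = 4)
R_2 = 40 (n_2 = 4)
R_3 = 37.5 (n_3 = 4)
R_4 = 18 (n_4 = 3)
Step 3: H = 12/(N(N+1)) * sum(R_i^2/n_i) - 3(N+1)
     = 12/(15*16) * (24.5^2/4 + 40^2/4 + 37.5^2/4 + 18^2/3) - 3*16
     = 0.050000 * 1009.62 - 48
     = 2.481250.
Step 4: Ties present; correction factor C = 1 - 60/(15^3 - 15) = 0.982143. Corrected H = 2.481250 / 0.982143 = 2.526364.
Step 5: Under H0, H ~ chi^2(3); p-value = 0.470545.
Step 6: alpha = 0.05. fail to reject H0.

H = 2.5264, df = 3, p = 0.470545, fail to reject H0.


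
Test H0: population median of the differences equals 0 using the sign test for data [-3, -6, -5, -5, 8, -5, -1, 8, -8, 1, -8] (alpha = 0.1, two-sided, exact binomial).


Step 1: Discard zero differences. Original n = 11; n_eff = number of nonzero differences = 11.
Nonzero differences (with sign): -3, -6, -5, -5, +8, -5, -1, +8, -8, +1, -8
Step 2: Count signs: positive = 3, negative = 8.
Step 3: Under H0: P(positive) = 0.5, so the number of positives S ~ Bin(11, 0.5).
Step 4: Two-sided exact p-value = sum of Bin(11,0.5) probabilities at or below the observed probability = 0.226562.
Step 5: alpha = 0.1. fail to reject H0.

n_eff = 11, pos = 3, neg = 8, p = 0.226562, fail to reject H0.


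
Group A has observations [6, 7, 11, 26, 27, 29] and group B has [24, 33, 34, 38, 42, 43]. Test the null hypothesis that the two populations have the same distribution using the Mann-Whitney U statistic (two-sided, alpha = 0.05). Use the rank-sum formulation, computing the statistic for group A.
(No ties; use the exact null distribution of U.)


Step 1: Combine and sort all 12 observations; assign midranks.
sorted (value, group): (6,X), (7,X), (11,X), (24,Y), (26,X), (27,X), (29,X), (33,Y), (34,Y), (38,Y), (42,Y), (43,Y)
ranks: 6->1, 7->2, 11->3, 24->4, 26->5, 27->6, 29->7, 33->8, 34->9, 38->10, 42->11, 43->12
Step 2: Rank sum for X: R1 = 1 + 2 + 3 + 5 + 6 + 7 = 24.
Step 3: U_X = R1 - n1(n1+1)/2 = 24 - 6*7/2 = 24 - 21 = 3.
       U_Y = n1*n2 - U_X = 36 - 3 = 33.
Step 4: No ties, so the exact null distribution of U (based on enumerating the C(12,6) = 924 equally likely rank assignments) gives the two-sided p-value.
Step 5: p-value = 0.015152; compare to alpha = 0.05. reject H0.

U_X = 3, p = 0.015152, reject H0 at alpha = 0.05.


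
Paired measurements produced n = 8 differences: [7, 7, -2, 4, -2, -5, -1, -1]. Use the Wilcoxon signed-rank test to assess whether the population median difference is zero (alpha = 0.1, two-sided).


Step 1: Drop any zero differences (none here) and take |d_i|.
|d| = [7, 7, 2, 4, 2, 5, 1, 1]
Step 2: Midrank |d_i| (ties get averaged ranks).
ranks: |7|->7.5, |7|->7.5, |2|->3.5, |4|->5, |2|->3.5, |5|->6, |1|->1.5, |1|->1.5
Step 3: Attach original signs; sum ranks with positive sign and with negative sign.
W+ = 7.5 + 7.5 + 5 = 20
W- = 3.5 + 3.5 + 6 + 1.5 + 1.5 = 16
(Check: W+ + W- = 36 should equal n(n+1)/2 = 36.)
Step 4: Test statistic W = min(W+, W-) = 16.
Step 5: Ties in |d|, so use the tie-corrected normal approximation.
        E[W] = n(n+1)/4 = 8*9/4 = 18.
        Tie groups: |d|=1 (t=2), |d|=2 (t=2), |d|=7 (t=2); sum(t^3 - t) = 18.
        Var[W] = n(n+1)(2n+1)/24 - sum(t^3-t)/48 = 1224/24 - 18/48 = 50.625.
        z = (W - E[W]) / sqrt(Var[W]) = (16 - 18) / 7.1151 = -0.2811.
        Two-sided p = 2*Phi(z) = 0.778640.
Step 6: alpha = 0.1. fail to reject H0.

W+ = 20, W- = 16, W = min = 16, p = 0.778640, fail to reject H0.


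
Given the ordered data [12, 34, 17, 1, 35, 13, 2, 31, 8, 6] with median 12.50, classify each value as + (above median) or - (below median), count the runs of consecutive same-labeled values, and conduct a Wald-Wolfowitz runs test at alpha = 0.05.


Step 1: Compute median = 12.50; label A = above, B = below.
Labels in order: BAABAABABB  (n_A = 5, n_B = 5)
Step 2: Count runs R = 7.
Step 3: Under H0 (random ordering), E[R] = 2*n_A*n_B/(n_A+n_B) + 1 = 2*5*5/10 + 1 = 6.0000.
        Var[R] = 2*n_A*n_B*(2*n_A*n_B - n_A - n_B) / ((n_A+n_B)^2 * (n_A+n_B-1)) = 2000/900 = 2.2222.
        SD[R] = 1.4907.
Step 4: Continuity-corrected z = (R - 0.5 - E[R]) / SD[R] = (7 - 0.5 - 6.0000) / 1.4907 = 0.3354.
Step 5: Two-sided p-value via normal approximation = 2*(1 - Phi(|z|)) = 0.737316.
Step 6: alpha = 0.05. fail to reject H0.

R = 7, z = 0.3354, p = 0.737316, fail to reject H0.


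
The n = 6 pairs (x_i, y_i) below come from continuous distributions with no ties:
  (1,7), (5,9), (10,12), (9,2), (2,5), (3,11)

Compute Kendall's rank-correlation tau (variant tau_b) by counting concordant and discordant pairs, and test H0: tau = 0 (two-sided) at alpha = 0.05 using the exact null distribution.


Step 1: Enumerate the 15 unordered pairs (i,j) with i<j and classify each by sign(x_j-x_i) * sign(y_j-y_i).
  (1,2):dx=+4,dy=+2->C; (1,3):dx=+9,dy=+5->C; (1,4):dx=+8,dy=-5->D; (1,5):dx=+1,dy=-2->D
  (1,6):dx=+2,dy=+4->C; (2,3):dx=+5,dy=+3->C; (2,4):dx=+4,dy=-7->D; (2,5):dx=-3,dy=-4->C
  (2,6):dx=-2,dy=+2->D; (3,4):dx=-1,dy=-10->C; (3,5):dx=-8,dy=-7->C; (3,6):dx=-7,dy=-1->C
  (4,5):dx=-7,dy=+3->D; (4,6):dx=-6,dy=+9->D; (5,6):dx=+1,dy=+6->C
Step 2: C = 9, D = 6, total pairs = 15.
Step 3: tau = (C - D)/(n(n-1)/2) = (9 - 6)/15 = 0.200000.
Step 4: Exact two-sided p-value (enumerate n! = 720 permutations of y under H0): p = 0.719444.
Step 5: alpha = 0.05. fail to reject H0.

tau_b = 0.2000 (C=9, D=6), p = 0.719444, fail to reject H0.


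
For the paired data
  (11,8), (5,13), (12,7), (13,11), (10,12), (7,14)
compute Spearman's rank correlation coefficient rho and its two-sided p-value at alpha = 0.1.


Step 1: Rank x and y separately (midranks; no ties here).
rank(x): 11->4, 5->1, 12->5, 13->6, 10->3, 7->2
rank(y): 8->2, 13->5, 7->1, 11->3, 12->4, 14->6
Step 2: d_i = R_x(i) - R_y(i); compute d_i^2.
  (4-2)^2=4, (1-5)^2=16, (5-1)^2=16, (6-3)^2=9, (3-4)^2=1, (2-6)^2=16
sum(d^2) = 62.
Step 3: rho = 1 - 6*62 / (6*(6^2 - 1)) = 1 - 372/210 = -0.771429.
Step 4: Under H0, t = rho * sqrt((n-2)/(1-rho^2)) = -2.4247 ~ t(4).
Step 5: Two-sided p-value from the t-distribution with 4 df = 0.072397.
Step 6: alpha = 0.1. reject H0.

rho = -0.7714, p = 0.072397, reject H0 at alpha = 0.1.


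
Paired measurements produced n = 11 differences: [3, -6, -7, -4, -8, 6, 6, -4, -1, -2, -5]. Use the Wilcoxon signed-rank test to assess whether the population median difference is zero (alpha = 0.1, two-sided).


Step 1: Drop any zero differences (none here) and take |d_i|.
|d| = [3, 6, 7, 4, 8, 6, 6, 4, 1, 2, 5]
Step 2: Midrank |d_i| (ties get averaged ranks).
ranks: |3|->3, |6|->8, |7|->10, |4|->4.5, |8|->11, |6|->8, |6|->8, |4|->4.5, |1|->1, |2|->2, |5|->6
Step 3: Attach original signs; sum ranks with positive sign and with negative sign.
W+ = 3 + 8 + 8 = 19
W- = 8 + 10 + 4.5 + 11 + 4.5 + 1 + 2 + 6 = 47
(Check: W+ + W- = 66 should equal n(n+1)/2 = 66.)
Step 4: Test statistic W = min(W+, W-) = 19.
Step 5: Ties in |d|, so use the tie-corrected normal approximation.
        E[W] = n(n+1)/4 = 11*12/4 = 33.
        Tie groups: |d|=4 (t=2), |d|=6 (t=3); sum(t^3 - t) = 30.
        Var[W] = n(n+1)(2n+1)/24 - sum(t^3-t)/48 = 3036/24 - 30/48 = 125.875.
        z = (W - E[W]) / sqrt(Var[W]) = (19 - 33) / 11.2194 = -1.2478.
        Two-sided p = 2*Phi(z) = 0.212090.
Step 6: alpha = 0.1. fail to reject H0.

W+ = 19, W- = 47, W = min = 19, p = 0.212090, fail to reject H0.


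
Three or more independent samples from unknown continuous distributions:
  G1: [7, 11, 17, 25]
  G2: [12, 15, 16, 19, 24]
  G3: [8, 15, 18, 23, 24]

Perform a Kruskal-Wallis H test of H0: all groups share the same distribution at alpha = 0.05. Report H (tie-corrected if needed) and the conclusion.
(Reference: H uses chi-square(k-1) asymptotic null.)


Step 1: Combine all N = 14 observations and assign midranks.
sorted (value, group, rank): (7,G1,1), (8,G3,2), (11,G1,3), (12,G2,4), (15,G2,5.5), (15,G3,5.5), (16,G2,7), (17,G1,8), (18,G3,9), (19,G2,10), (23,G3,11), (24,G2,12.5), (24,G3,12.5), (25,G1,14)
Step 2: Sum ranks within each group.
R_1 = 26 (n_1 = 4)
R_2 = 39 (n_2 = 5)
R_3 = 40 (n_3 = 5)
Step 3: H = 12/(N(N+1)) * sum(R_i^2/n_i) - 3(N+1)
     = 12/(14*15) * (26^2/4 + 39^2/5 + 40^2/5) - 3*15
     = 0.057143 * 793.2 - 45
     = 0.325714.
Step 4: Ties present; correction factor C = 1 - 12/(14^3 - 14) = 0.995604. Corrected H = 0.325714 / 0.995604 = 0.327152.
Step 5: Under H0, H ~ chi^2(2); p-value = 0.849102.
Step 6: alpha = 0.05. fail to reject H0.

H = 0.3272, df = 2, p = 0.849102, fail to reject H0.


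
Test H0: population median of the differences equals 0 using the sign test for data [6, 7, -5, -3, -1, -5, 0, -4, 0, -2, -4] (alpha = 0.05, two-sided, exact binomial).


Step 1: Discard zero differences. Original n = 11; n_eff = number of nonzero differences = 9.
Nonzero differences (with sign): +6, +7, -5, -3, -1, -5, -4, -2, -4
Step 2: Count signs: positive = 2, negative = 7.
Step 3: Under H0: P(positive) = 0.5, so the number of positives S ~ Bin(9, 0.5).
Step 4: Two-sided exact p-value = sum of Bin(9,0.5) probabilities at or below the observed probability = 0.179688.
Step 5: alpha = 0.05. fail to reject H0.

n_eff = 9, pos = 2, neg = 7, p = 0.179688, fail to reject H0.


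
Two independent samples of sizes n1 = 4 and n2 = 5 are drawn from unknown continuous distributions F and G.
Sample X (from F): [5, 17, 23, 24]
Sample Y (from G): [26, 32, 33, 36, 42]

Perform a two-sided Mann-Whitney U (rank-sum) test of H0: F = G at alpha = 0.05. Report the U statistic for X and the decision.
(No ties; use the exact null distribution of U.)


Step 1: Combine and sort all 9 observations; assign midranks.
sorted (value, group): (5,X), (17,X), (23,X), (24,X), (26,Y), (32,Y), (33,Y), (36,Y), (42,Y)
ranks: 5->1, 17->2, 23->3, 24->4, 26->5, 32->6, 33->7, 36->8, 42->9
Step 2: Rank sum for X: R1 = 1 + 2 + 3 + 4 = 10.
Step 3: U_X = R1 - n1(n1+1)/2 = 10 - 4*5/2 = 10 - 10 = 0.
       U_Y = n1*n2 - U_X = 20 - 0 = 20.
Step 4: No ties, so the exact null distribution of U (based on enumerating the C(9,4) = 126 equally likely rank assignments) gives the two-sided p-value.
Step 5: p-value = 0.015873; compare to alpha = 0.05. reject H0.

U_X = 0, p = 0.015873, reject H0 at alpha = 0.05.


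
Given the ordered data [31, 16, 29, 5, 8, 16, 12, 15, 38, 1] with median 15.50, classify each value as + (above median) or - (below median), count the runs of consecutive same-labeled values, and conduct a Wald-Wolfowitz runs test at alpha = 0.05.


Step 1: Compute median = 15.50; label A = above, B = below.
Labels in order: AAABBABBAB  (n_A = 5, n_B = 5)
Step 2: Count runs R = 6.
Step 3: Under H0 (random ordering), E[R] = 2*n_A*n_B/(n_A+n_B) + 1 = 2*5*5/10 + 1 = 6.0000.
        Var[R] = 2*n_A*n_B*(2*n_A*n_B - n_A - n_B) / ((n_A+n_B)^2 * (n_A+n_B-1)) = 2000/900 = 2.2222.
        SD[R] = 1.4907.
Step 4: R = E[R], so z = 0 with no continuity correction.
Step 5: Two-sided p-value via normal approximation = 2*(1 - Phi(|z|)) = 1.000000.
Step 6: alpha = 0.05. fail to reject H0.

R = 6, z = 0.0000, p = 1.000000, fail to reject H0.


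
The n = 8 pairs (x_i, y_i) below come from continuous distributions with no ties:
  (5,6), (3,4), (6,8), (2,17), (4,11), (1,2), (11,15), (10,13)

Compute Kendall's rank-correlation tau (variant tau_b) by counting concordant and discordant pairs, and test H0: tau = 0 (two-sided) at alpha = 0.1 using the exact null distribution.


Step 1: Enumerate the 28 unordered pairs (i,j) with i<j and classify each by sign(x_j-x_i) * sign(y_j-y_i).
  (1,2):dx=-2,dy=-2->C; (1,3):dx=+1,dy=+2->C; (1,4):dx=-3,dy=+11->D; (1,5):dx=-1,dy=+5->D
  (1,6):dx=-4,dy=-4->C; (1,7):dx=+6,dy=+9->C; (1,8):dx=+5,dy=+7->C; (2,3):dx=+3,dy=+4->C
  (2,4):dx=-1,dy=+13->D; (2,5):dx=+1,dy=+7->C; (2,6):dx=-2,dy=-2->C; (2,7):dx=+8,dy=+11->C
  (2,8):dx=+7,dy=+9->C; (3,4):dx=-4,dy=+9->D; (3,5):dx=-2,dy=+3->D; (3,6):dx=-5,dy=-6->C
  (3,7):dx=+5,dy=+7->C; (3,8):dx=+4,dy=+5->C; (4,5):dx=+2,dy=-6->D; (4,6):dx=-1,dy=-15->C
  (4,7):dx=+9,dy=-2->D; (4,8):dx=+8,dy=-4->D; (5,6):dx=-3,dy=-9->C; (5,7):dx=+7,dy=+4->C
  (5,8):dx=+6,dy=+2->C; (6,7):dx=+10,dy=+13->C; (6,8):dx=+9,dy=+11->C; (7,8):dx=-1,dy=-2->C
Step 2: C = 20, D = 8, total pairs = 28.
Step 3: tau = (C - D)/(n(n-1)/2) = (20 - 8)/28 = 0.428571.
Step 4: Exact two-sided p-value (enumerate n! = 40320 permutations of y under H0): p = 0.178869.
Step 5: alpha = 0.1. fail to reject H0.

tau_b = 0.4286 (C=20, D=8), p = 0.178869, fail to reject H0.


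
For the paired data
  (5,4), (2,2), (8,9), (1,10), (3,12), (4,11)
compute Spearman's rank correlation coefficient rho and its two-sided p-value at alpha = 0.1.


Step 1: Rank x and y separately (midranks; no ties here).
rank(x): 5->5, 2->2, 8->6, 1->1, 3->3, 4->4
rank(y): 4->2, 2->1, 9->3, 10->4, 12->6, 11->5
Step 2: d_i = R_x(i) - R_y(i); compute d_i^2.
  (5-2)^2=9, (2-1)^2=1, (6-3)^2=9, (1-4)^2=9, (3-6)^2=9, (4-5)^2=1
sum(d^2) = 38.
Step 3: rho = 1 - 6*38 / (6*(6^2 - 1)) = 1 - 228/210 = -0.085714.
Step 4: Under H0, t = rho * sqrt((n-2)/(1-rho^2)) = -0.1721 ~ t(4).
Step 5: Two-sided p-value from the t-distribution with 4 df = 0.871743.
Step 6: alpha = 0.1. fail to reject H0.

rho = -0.0857, p = 0.871743, fail to reject H0 at alpha = 0.1.


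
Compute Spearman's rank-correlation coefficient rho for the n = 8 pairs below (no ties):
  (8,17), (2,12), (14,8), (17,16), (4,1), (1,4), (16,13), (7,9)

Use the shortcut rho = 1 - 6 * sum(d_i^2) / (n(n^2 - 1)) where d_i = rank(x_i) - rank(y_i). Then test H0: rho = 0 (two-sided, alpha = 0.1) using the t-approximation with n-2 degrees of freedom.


Step 1: Rank x and y separately (midranks; no ties here).
rank(x): 8->5, 2->2, 14->6, 17->8, 4->3, 1->1, 16->7, 7->4
rank(y): 17->8, 12->5, 8->3, 16->7, 1->1, 4->2, 13->6, 9->4
Step 2: d_i = R_x(i) - R_y(i); compute d_i^2.
  (5-8)^2=9, (2-5)^2=9, (6-3)^2=9, (8-7)^2=1, (3-1)^2=4, (1-2)^2=1, (7-6)^2=1, (4-4)^2=0
sum(d^2) = 34.
Step 3: rho = 1 - 6*34 / (8*(8^2 - 1)) = 1 - 204/504 = 0.595238.
Step 4: Under H0, t = rho * sqrt((n-2)/(1-rho^2)) = 1.8145 ~ t(6).
Step 5: Two-sided p-value from the t-distribution with 6 df = 0.119530.
Step 6: alpha = 0.1. fail to reject H0.

rho = 0.5952, p = 0.119530, fail to reject H0 at alpha = 0.1.


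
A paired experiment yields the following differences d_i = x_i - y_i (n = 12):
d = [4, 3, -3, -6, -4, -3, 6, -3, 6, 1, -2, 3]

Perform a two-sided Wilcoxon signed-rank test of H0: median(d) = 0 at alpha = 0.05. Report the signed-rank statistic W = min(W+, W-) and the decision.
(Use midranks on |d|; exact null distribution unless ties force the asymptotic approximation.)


Step 1: Drop any zero differences (none here) and take |d_i|.
|d| = [4, 3, 3, 6, 4, 3, 6, 3, 6, 1, 2, 3]
Step 2: Midrank |d_i| (ties get averaged ranks).
ranks: |4|->8.5, |3|->5, |3|->5, |6|->11, |4|->8.5, |3|->5, |6|->11, |3|->5, |6|->11, |1|->1, |2|->2, |3|->5
Step 3: Attach original signs; sum ranks with positive sign and with negative sign.
W+ = 8.5 + 5 + 11 + 11 + 1 + 5 = 41.5
W- = 5 + 11 + 8.5 + 5 + 5 + 2 = 36.5
(Check: W+ + W- = 78 should equal n(n+1)/2 = 78.)
Step 4: Test statistic W = min(W+, W-) = 36.5.
Step 5: Ties in |d|, so use the tie-corrected normal approximation.
        E[W] = n(n+1)/4 = 12*13/4 = 39.
        Tie groups: |d|=3 (t=5), |d|=4 (t=2), |d|=6 (t=3); sum(t^3 - t) = 150.
        Var[W] = n(n+1)(2n+1)/24 - sum(t^3-t)/48 = 3900/24 - 150/48 = 159.375.
        z = (W - E[W]) / sqrt(Var[W]) = (36.5 - 39) / 12.6244 = -0.1980.
        Two-sided p = 2*Phi(z) = 0.843022.
Step 6: alpha = 0.05. fail to reject H0.

W+ = 41.5, W- = 36.5, W = min = 36.5, p = 0.843022, fail to reject H0.


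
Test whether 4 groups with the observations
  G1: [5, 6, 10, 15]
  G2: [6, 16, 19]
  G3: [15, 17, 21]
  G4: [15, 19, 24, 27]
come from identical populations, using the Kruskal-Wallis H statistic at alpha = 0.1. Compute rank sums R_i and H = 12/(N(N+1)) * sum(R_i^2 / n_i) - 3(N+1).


Step 1: Combine all N = 14 observations and assign midranks.
sorted (value, group, rank): (5,G1,1), (6,G1,2.5), (6,G2,2.5), (10,G1,4), (15,G1,6), (15,G3,6), (15,G4,6), (16,G2,8), (17,G3,9), (19,G2,10.5), (19,G4,10.5), (21,G3,12), (24,G4,13), (27,G4,14)
Step 2: Sum ranks within each group.
R_1 = 13.5 (n_1 = 4)
R_2 = 21 (n_2 = 3)
R_3 = 27 (n_3 = 3)
R_4 = 43.5 (n_4 = 4)
Step 3: H = 12/(N(N+1)) * sum(R_i^2/n_i) - 3(N+1)
     = 12/(14*15) * (13.5^2/4 + 21^2/3 + 27^2/3 + 43.5^2/4) - 3*15
     = 0.057143 * 908.625 - 45
     = 6.921429.
Step 4: Ties present; correction factor C = 1 - 36/(14^3 - 14) = 0.986813. Corrected H = 6.921429 / 0.986813 = 7.013920.
Step 5: Under H0, H ~ chi^2(3); p-value = 0.071455.
Step 6: alpha = 0.1. reject H0.

H = 7.0139, df = 3, p = 0.071455, reject H0.


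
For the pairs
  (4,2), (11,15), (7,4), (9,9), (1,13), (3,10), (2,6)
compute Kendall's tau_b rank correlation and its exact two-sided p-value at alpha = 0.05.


Step 1: Enumerate the 21 unordered pairs (i,j) with i<j and classify each by sign(x_j-x_i) * sign(y_j-y_i).
  (1,2):dx=+7,dy=+13->C; (1,3):dx=+3,dy=+2->C; (1,4):dx=+5,dy=+7->C; (1,5):dx=-3,dy=+11->D
  (1,6):dx=-1,dy=+8->D; (1,7):dx=-2,dy=+4->D; (2,3):dx=-4,dy=-11->C; (2,4):dx=-2,dy=-6->C
  (2,5):dx=-10,dy=-2->C; (2,6):dx=-8,dy=-5->C; (2,7):dx=-9,dy=-9->C; (3,4):dx=+2,dy=+5->C
  (3,5):dx=-6,dy=+9->D; (3,6):dx=-4,dy=+6->D; (3,7):dx=-5,dy=+2->D; (4,5):dx=-8,dy=+4->D
  (4,6):dx=-6,dy=+1->D; (4,7):dx=-7,dy=-3->C; (5,6):dx=+2,dy=-3->D; (5,7):dx=+1,dy=-7->D
  (6,7):dx=-1,dy=-4->C
Step 2: C = 11, D = 10, total pairs = 21.
Step 3: tau = (C - D)/(n(n-1)/2) = (11 - 10)/21 = 0.047619.
Step 4: Exact two-sided p-value (enumerate n! = 5040 permutations of y under H0): p = 1.000000.
Step 5: alpha = 0.05. fail to reject H0.

tau_b = 0.0476 (C=11, D=10), p = 1.000000, fail to reject H0.


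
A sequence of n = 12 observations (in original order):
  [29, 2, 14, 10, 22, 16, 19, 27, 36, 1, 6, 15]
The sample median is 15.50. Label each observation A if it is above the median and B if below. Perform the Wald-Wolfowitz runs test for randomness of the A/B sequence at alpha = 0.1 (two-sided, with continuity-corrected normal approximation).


Step 1: Compute median = 15.50; label A = above, B = below.
Labels in order: ABBBAAAAABBB  (n_A = 6, n_B = 6)
Step 2: Count runs R = 4.
Step 3: Under H0 (random ordering), E[R] = 2*n_A*n_B/(n_A+n_B) + 1 = 2*6*6/12 + 1 = 7.0000.
        Var[R] = 2*n_A*n_B*(2*n_A*n_B - n_A - n_B) / ((n_A+n_B)^2 * (n_A+n_B-1)) = 4320/1584 = 2.7273.
        SD[R] = 1.6514.
Step 4: Continuity-corrected z = (R + 0.5 - E[R]) / SD[R] = (4 + 0.5 - 7.0000) / 1.6514 = -1.5138.
Step 5: Two-sided p-value via normal approximation = 2*(1 - Phi(|z|)) = 0.130070.
Step 6: alpha = 0.1. fail to reject H0.

R = 4, z = -1.5138, p = 0.130070, fail to reject H0.


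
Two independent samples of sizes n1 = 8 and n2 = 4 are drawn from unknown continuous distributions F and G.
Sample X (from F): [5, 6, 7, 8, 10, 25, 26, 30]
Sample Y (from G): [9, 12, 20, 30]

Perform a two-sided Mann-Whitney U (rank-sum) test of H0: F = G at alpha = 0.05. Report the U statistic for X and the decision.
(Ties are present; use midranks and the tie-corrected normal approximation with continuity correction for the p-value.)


Step 1: Combine and sort all 12 observations; assign midranks.
sorted (value, group): (5,X), (6,X), (7,X), (8,X), (9,Y), (10,X), (12,Y), (20,Y), (25,X), (26,X), (30,X), (30,Y)
ranks: 5->1, 6->2, 7->3, 8->4, 9->5, 10->6, 12->7, 20->8, 25->9, 26->10, 30->11.5, 30->11.5
Step 2: Rank sum for X: R1 = 1 + 2 + 3 + 4 + 6 + 9 + 10 + 11.5 = 46.5.
Step 3: U_X = R1 - n1(n1+1)/2 = 46.5 - 8*9/2 = 46.5 - 36 = 10.5.
       U_Y = n1*n2 - U_X = 32 - 10.5 = 21.5.
Step 4: Ties are present, so use the tie-corrected normal approximation (with continuity correction) for the p-value.
Step 5: p-value = 0.394938; compare to alpha = 0.05. fail to reject H0.

U_X = 10.5, p = 0.394938, fail to reject H0 at alpha = 0.05.


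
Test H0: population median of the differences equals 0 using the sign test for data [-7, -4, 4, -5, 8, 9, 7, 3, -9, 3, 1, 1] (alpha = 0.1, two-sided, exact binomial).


Step 1: Discard zero differences. Original n = 12; n_eff = number of nonzero differences = 12.
Nonzero differences (with sign): -7, -4, +4, -5, +8, +9, +7, +3, -9, +3, +1, +1
Step 2: Count signs: positive = 8, negative = 4.
Step 3: Under H0: P(positive) = 0.5, so the number of positives S ~ Bin(12, 0.5).
Step 4: Two-sided exact p-value = sum of Bin(12,0.5) probabilities at or below the observed probability = 0.387695.
Step 5: alpha = 0.1. fail to reject H0.

n_eff = 12, pos = 8, neg = 4, p = 0.387695, fail to reject H0.


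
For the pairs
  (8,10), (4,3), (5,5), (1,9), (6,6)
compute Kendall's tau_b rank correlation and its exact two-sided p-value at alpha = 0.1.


Step 1: Enumerate the 10 unordered pairs (i,j) with i<j and classify each by sign(x_j-x_i) * sign(y_j-y_i).
  (1,2):dx=-4,dy=-7->C; (1,3):dx=-3,dy=-5->C; (1,4):dx=-7,dy=-1->C; (1,5):dx=-2,dy=-4->C
  (2,3):dx=+1,dy=+2->C; (2,4):dx=-3,dy=+6->D; (2,5):dx=+2,dy=+3->C; (3,4):dx=-4,dy=+4->D
  (3,5):dx=+1,dy=+1->C; (4,5):dx=+5,dy=-3->D
Step 2: C = 7, D = 3, total pairs = 10.
Step 3: tau = (C - D)/(n(n-1)/2) = (7 - 3)/10 = 0.400000.
Step 4: Exact two-sided p-value (enumerate n! = 120 permutations of y under H0): p = 0.483333.
Step 5: alpha = 0.1. fail to reject H0.

tau_b = 0.4000 (C=7, D=3), p = 0.483333, fail to reject H0.


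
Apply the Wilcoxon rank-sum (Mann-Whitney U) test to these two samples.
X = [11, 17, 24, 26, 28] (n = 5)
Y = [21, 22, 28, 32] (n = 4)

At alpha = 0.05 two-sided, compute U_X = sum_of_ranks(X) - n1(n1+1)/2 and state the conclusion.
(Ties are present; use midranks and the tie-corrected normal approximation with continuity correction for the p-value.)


Step 1: Combine and sort all 9 observations; assign midranks.
sorted (value, group): (11,X), (17,X), (21,Y), (22,Y), (24,X), (26,X), (28,X), (28,Y), (32,Y)
ranks: 11->1, 17->2, 21->3, 22->4, 24->5, 26->6, 28->7.5, 28->7.5, 32->9
Step 2: Rank sum for X: R1 = 1 + 2 + 5 + 6 + 7.5 = 21.5.
Step 3: U_X = R1 - n1(n1+1)/2 = 21.5 - 5*6/2 = 21.5 - 15 = 6.5.
       U_Y = n1*n2 - U_X = 20 - 6.5 = 13.5.
Step 4: Ties are present, so use the tie-corrected normal approximation (with continuity correction) for the p-value.
Step 5: p-value = 0.460558; compare to alpha = 0.05. fail to reject H0.

U_X = 6.5, p = 0.460558, fail to reject H0 at alpha = 0.05.


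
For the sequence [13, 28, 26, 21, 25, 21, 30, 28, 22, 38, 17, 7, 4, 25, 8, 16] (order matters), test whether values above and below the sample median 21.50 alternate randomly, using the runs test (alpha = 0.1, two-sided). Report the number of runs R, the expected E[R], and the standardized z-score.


Step 1: Compute median = 21.50; label A = above, B = below.
Labels in order: BAABABAAAABBBABB  (n_A = 8, n_B = 8)
Step 2: Count runs R = 9.
Step 3: Under H0 (random ordering), E[R] = 2*n_A*n_B/(n_A+n_B) + 1 = 2*8*8/16 + 1 = 9.0000.
        Var[R] = 2*n_A*n_B*(2*n_A*n_B - n_A - n_B) / ((n_A+n_B)^2 * (n_A+n_B-1)) = 14336/3840 = 3.7333.
        SD[R] = 1.9322.
Step 4: R = E[R], so z = 0 with no continuity correction.
Step 5: Two-sided p-value via normal approximation = 2*(1 - Phi(|z|)) = 1.000000.
Step 6: alpha = 0.1. fail to reject H0.

R = 9, z = 0.0000, p = 1.000000, fail to reject H0.


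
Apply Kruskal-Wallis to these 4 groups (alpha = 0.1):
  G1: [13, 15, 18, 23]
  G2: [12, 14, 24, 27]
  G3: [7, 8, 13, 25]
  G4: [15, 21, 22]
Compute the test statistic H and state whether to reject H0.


Step 1: Combine all N = 15 observations and assign midranks.
sorted (value, group, rank): (7,G3,1), (8,G3,2), (12,G2,3), (13,G1,4.5), (13,G3,4.5), (14,G2,6), (15,G1,7.5), (15,G4,7.5), (18,G1,9), (21,G4,10), (22,G4,11), (23,G1,12), (24,G2,13), (25,G3,14), (27,G2,15)
Step 2: Sum ranks within each group.
R_1 = 33 (n_1 = 4)
R_2 = 37 (n_2 = 4)
R_3 = 21.5 (n_3 = 4)
R_4 = 28.5 (n_4 = 3)
Step 3: H = 12/(N(N+1)) * sum(R_i^2/n_i) - 3(N+1)
     = 12/(15*16) * (33^2/4 + 37^2/4 + 21.5^2/4 + 28.5^2/3) - 3*16
     = 0.050000 * 1000.81 - 48
     = 2.040625.
Step 4: Ties present; correction factor C = 1 - 12/(15^3 - 15) = 0.996429. Corrected H = 2.040625 / 0.996429 = 2.047939.
Step 5: Under H0, H ~ chi^2(3); p-value = 0.562517.
Step 6: alpha = 0.1. fail to reject H0.

H = 2.0479, df = 3, p = 0.562517, fail to reject H0.
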